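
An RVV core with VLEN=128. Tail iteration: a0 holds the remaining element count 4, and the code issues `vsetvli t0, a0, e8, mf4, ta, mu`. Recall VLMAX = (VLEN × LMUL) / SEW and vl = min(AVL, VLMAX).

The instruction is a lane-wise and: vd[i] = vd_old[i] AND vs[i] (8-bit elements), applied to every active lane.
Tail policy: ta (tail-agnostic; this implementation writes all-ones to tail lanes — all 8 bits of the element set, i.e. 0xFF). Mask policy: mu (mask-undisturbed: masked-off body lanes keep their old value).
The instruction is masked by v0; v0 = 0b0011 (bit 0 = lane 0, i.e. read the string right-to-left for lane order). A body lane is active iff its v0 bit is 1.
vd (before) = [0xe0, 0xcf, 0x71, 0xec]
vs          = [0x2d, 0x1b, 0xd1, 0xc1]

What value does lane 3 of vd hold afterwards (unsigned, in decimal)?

vd[3] = 236

VLMAX = VLEN×LMUL/SEW = 128×1/4/8 = 4
AVL=4 ≤ VLMAX=4, so vl = 4
  i=0: and(0xe0,0x2d) → 32
  i=1: and(0xcf,0x1b) → 11
  i=2: mask-off/keep → 113
  i=3: mask-off/keep → 236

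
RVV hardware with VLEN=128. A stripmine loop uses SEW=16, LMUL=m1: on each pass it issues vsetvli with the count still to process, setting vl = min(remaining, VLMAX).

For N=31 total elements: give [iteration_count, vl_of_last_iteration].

[iterations, last_vl] = [4, 7]

VLMAX = VLEN×LMUL/SEW = 128×1/16 = 8
31 elements at 8/iter → 4 passes, remainder 7 on the last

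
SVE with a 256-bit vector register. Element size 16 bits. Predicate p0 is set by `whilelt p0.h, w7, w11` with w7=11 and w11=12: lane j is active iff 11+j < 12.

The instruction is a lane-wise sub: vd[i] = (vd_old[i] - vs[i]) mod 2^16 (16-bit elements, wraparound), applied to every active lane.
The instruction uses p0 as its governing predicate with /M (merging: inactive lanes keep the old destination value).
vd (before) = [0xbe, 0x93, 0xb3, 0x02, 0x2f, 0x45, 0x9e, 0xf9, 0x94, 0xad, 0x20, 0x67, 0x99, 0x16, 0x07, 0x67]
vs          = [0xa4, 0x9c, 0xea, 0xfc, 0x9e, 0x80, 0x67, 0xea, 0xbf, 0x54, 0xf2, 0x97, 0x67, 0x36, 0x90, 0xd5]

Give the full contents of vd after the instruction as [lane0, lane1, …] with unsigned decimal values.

lane count: 256 div 16 = 16
whilelt: lane j active iff 11+j < 12 → j < 1 → 1 active
vd[0] sub(0xbe,0xa4) -> 0x1a
vd[1] tail/keep -> 0x93
vd[2] tail/keep -> 0xb3
vd[3] tail/keep -> 0x02
vd[4] tail/keep -> 0x2f
vd[5] tail/keep -> 0x45
vd[6] tail/keep -> 0x9e
vd[7] tail/keep -> 0xf9
vd[8] tail/keep -> 0x94
vd[9] tail/keep -> 0xad
vd[10] tail/keep -> 0x20
vd[11] tail/keep -> 0x67
vd[12] tail/keep -> 0x99
vd[13] tail/keep -> 0x16
vd[14] tail/keep -> 0x07
vd[15] tail/keep -> 0x67

vd = [26, 147, 179, 2, 47, 69, 158, 249, 148, 173, 32, 103, 153, 22, 7, 103]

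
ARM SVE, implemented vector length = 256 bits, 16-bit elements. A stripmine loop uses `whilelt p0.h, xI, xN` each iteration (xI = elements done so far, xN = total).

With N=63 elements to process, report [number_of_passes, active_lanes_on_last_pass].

[iterations, last_vl] = [4, 15]

256-bit reg / 16-bit elem → 16 lanes
iterations = ceil(63/16) = 4; final-pass vl = 15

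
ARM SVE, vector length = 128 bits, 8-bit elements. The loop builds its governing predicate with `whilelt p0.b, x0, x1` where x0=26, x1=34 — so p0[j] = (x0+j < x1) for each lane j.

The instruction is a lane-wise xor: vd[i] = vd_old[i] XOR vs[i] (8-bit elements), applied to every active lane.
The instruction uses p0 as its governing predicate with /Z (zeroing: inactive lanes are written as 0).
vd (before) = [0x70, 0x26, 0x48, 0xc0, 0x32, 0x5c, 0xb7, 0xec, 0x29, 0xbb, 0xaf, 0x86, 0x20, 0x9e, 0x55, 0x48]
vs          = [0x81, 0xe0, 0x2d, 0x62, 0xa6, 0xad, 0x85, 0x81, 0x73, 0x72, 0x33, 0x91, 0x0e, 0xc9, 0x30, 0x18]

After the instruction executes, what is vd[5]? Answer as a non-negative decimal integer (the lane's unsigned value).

128-bit reg / 8-bit elem → 16 lanes
p0[j] = (26+j < 34); true for j=0..7 → 8 lanes set
[0] xor(0x70,0x81) = 0xf1
[1] xor(0x26,0xe0) = 0xc6
[2] xor(0x48,0x2d) = 0x65
[3] xor(0xc0,0x62) = 0xa2
[4] xor(0x32,0xa6) = 0x94
[5] xor(0x5c,0xad) = 0xf1
[6] xor(0xb7,0x85) = 0x32
[7] xor(0xec,0x81) = 0x6d
[8] tail/zero = 0x00
[9] tail/zero = 0x00
[10] tail/zero = 0x00
[11] tail/zero = 0x00
[12] tail/zero = 0x00
[13] tail/zero = 0x00
[14] tail/zero = 0x00
[15] tail/zero = 0x00

vd[5] = 241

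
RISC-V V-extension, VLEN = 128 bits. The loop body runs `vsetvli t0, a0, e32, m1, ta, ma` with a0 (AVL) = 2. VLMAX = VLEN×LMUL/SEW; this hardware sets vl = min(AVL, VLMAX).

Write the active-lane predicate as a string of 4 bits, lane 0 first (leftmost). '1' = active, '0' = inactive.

predicate = 1100

VLMAX = (128 × 1) / 32 = 4 lanes
AVL=2 ≤ VLMAX=4, so vl = 2
bits (lane 0 leftmost): 1100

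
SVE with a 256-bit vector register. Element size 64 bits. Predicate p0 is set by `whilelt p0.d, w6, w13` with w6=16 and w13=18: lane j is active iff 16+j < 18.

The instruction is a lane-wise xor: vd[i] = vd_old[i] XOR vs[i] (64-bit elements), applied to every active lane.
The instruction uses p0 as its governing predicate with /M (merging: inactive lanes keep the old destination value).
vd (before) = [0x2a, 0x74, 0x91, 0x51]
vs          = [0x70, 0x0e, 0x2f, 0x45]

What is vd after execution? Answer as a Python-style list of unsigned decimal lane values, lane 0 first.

lane count: 256 div 64 = 4
whilelt: lane j active iff 16+j < 18 → j < 2 → 2 active
lane  0: xor(0x2a,0x70) ⇒ 0x5a
lane  1: xor(0x74,0x0e) ⇒ 0x7a
lane  2: tail/keep ⇒ 0x91
lane  3: tail/keep ⇒ 0x51

vd = [90, 122, 145, 81]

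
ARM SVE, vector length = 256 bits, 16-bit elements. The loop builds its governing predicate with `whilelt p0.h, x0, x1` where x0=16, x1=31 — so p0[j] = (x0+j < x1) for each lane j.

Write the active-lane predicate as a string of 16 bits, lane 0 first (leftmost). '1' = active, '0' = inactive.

predicate = 1111111111111110

256-bit reg / 16-bit elem → 16 lanes
p0[j] = (16+j < 31); true for j=0..14 → 15 lanes set
bits (lane 0 leftmost): 1111111111111110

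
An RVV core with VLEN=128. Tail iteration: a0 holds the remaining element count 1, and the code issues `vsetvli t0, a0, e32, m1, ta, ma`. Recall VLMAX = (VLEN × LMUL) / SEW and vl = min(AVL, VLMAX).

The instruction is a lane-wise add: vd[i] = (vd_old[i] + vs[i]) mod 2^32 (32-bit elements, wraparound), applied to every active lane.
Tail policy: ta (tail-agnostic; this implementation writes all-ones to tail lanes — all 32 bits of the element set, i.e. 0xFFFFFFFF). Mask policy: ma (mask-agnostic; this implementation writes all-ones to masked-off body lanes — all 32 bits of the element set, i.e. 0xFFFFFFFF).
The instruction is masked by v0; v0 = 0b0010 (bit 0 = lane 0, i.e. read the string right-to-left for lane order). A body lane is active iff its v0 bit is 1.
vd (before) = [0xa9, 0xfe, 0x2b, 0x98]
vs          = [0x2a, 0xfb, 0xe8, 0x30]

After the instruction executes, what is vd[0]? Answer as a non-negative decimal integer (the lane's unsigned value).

vd[0] = 4294967295

VLMAX = (128 × 1) / 32 = 4 lanes
vl = min(AVL, VLMAX) = min(1, 4) = 1
lane  0: mask-off/ones ⇒ 0xffffffff
lane  1: tail/ones ⇒ 0xffffffff
lane  2: tail/ones ⇒ 0xffffffff
lane  3: tail/ones ⇒ 0xffffffff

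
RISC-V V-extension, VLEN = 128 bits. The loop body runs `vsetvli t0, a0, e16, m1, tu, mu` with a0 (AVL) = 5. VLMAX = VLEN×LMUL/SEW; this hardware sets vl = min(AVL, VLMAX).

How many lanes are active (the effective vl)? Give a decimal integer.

VLMAX = (128 × 1) / 16 = 8 lanes
AVL=5 ≤ VLMAX=8, so vl = 5

vl = 5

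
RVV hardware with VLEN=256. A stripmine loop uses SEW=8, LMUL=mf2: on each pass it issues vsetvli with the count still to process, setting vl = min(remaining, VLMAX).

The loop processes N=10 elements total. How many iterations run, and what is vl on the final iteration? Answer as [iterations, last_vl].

[iterations, last_vl] = [1, 10]

VLMAX = (256 × 1/2) / 8 = 16 lanes
iterations = ceil(10/16) = 1; final-pass vl = 10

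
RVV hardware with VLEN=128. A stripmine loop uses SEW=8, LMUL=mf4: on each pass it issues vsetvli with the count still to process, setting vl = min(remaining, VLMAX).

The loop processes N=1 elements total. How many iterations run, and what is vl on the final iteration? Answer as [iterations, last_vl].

VLMAX = VLEN×LMUL/SEW = 128×1/4/8 = 4
1 elements at 4/iter → 1 passes, remainder 1 on the last

[iterations, last_vl] = [1, 1]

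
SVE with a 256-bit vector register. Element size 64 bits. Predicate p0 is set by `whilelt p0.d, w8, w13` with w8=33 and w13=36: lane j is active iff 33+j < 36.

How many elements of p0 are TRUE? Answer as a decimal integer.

lane count: 256 div 64 = 4
active while 33+j < 36, i.e. j ∈ [0,3) capped at 4 ⇒ 3

vl = 3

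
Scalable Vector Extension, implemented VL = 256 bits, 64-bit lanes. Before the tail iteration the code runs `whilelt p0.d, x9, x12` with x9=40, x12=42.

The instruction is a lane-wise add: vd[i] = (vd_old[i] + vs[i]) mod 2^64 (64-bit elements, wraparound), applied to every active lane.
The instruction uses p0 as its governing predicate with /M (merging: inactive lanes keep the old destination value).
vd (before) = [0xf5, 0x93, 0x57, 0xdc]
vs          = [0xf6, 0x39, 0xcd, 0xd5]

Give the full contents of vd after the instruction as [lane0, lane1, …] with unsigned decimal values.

256-bit reg / 64-bit elem → 4 lanes
p0[j] = (40+j < 42); true for j=0..1 → 2 lanes set
[0] add(0xf5,0xf6) = 0x1eb
[1] add(0x93,0x39) = 0xcc
[2] tail/keep = 0x57
[3] tail/keep = 0xdc

vd = [491, 204, 87, 220]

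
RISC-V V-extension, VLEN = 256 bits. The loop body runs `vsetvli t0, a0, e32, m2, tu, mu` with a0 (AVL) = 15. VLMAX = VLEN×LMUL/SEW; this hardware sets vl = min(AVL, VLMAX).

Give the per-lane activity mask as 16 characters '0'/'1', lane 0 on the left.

VLMAX = VLEN×LMUL/SEW = 256×2/32 = 16
AVL=15 ≤ VLMAX=16, so vl = 15
bits (lane 0 leftmost): 1111111111111110

predicate = 1111111111111110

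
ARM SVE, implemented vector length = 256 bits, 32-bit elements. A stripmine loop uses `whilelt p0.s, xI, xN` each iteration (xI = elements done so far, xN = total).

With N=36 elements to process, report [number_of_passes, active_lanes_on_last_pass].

register lanes = 256/32 = 8
36 elements at 8/iter → 5 passes, remainder 4 on the last

[iterations, last_vl] = [5, 4]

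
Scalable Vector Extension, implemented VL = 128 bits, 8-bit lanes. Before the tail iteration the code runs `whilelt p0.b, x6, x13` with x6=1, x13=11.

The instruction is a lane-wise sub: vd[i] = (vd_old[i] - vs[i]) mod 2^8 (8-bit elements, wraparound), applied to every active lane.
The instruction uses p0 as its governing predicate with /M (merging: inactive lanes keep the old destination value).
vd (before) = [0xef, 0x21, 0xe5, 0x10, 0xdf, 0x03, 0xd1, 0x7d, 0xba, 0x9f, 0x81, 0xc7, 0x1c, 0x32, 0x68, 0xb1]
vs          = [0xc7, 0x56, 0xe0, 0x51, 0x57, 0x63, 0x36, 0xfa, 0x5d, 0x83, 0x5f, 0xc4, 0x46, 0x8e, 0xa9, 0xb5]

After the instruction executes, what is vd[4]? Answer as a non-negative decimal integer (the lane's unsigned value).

vd[4] = 136

128-bit reg / 8-bit elem → 16 lanes
active while 1+j < 11, i.e. j ∈ [0,10) capped at 16 ⇒ 10
lane  0: sub(0xef,0xc7) ⇒ 0x28
lane  1: sub(0x21,0x56) ⇒ 0xcb
lane  2: sub(0xe5,0xe0) ⇒ 0x05
lane  3: sub(0x10,0x51) ⇒ 0xbf
lane  4: sub(0xdf,0x57) ⇒ 0x88
lane  5: sub(0x03,0x63) ⇒ 0xa0
lane  6: sub(0xd1,0x36) ⇒ 0x9b
lane  7: sub(0x7d,0xfa) ⇒ 0x83
lane  8: sub(0xba,0x5d) ⇒ 0x5d
lane  9: sub(0x9f,0x83) ⇒ 0x1c
lane 10: tail/keep ⇒ 0x81
lane 11: tail/keep ⇒ 0xc7
lane 12: tail/keep ⇒ 0x1c
lane 13: tail/keep ⇒ 0x32
lane 14: tail/keep ⇒ 0x68
lane 15: tail/keep ⇒ 0xb1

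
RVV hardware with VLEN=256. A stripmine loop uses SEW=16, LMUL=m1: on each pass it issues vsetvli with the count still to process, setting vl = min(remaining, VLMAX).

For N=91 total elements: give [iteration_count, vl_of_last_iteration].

[iterations, last_vl] = [6, 11]

VLMAX = (256 × 1) / 16 = 16 lanes
91 elements at 16/iter → 6 passes, remainder 11 on the last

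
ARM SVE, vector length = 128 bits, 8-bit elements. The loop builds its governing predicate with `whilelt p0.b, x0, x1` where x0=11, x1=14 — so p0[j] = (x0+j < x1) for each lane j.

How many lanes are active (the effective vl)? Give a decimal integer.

vl = 3

lane count: 128 div 8 = 16
active while 11+j < 14, i.e. j ∈ [0,3) capped at 16 ⇒ 3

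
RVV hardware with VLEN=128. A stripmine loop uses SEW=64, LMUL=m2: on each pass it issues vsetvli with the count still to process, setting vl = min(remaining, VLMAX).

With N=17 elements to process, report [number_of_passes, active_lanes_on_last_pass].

[iterations, last_vl] = [5, 1]

lanes per group: 128·2/64 = 4
iterations = ceil(17/4) = 5; final-pass vl = 1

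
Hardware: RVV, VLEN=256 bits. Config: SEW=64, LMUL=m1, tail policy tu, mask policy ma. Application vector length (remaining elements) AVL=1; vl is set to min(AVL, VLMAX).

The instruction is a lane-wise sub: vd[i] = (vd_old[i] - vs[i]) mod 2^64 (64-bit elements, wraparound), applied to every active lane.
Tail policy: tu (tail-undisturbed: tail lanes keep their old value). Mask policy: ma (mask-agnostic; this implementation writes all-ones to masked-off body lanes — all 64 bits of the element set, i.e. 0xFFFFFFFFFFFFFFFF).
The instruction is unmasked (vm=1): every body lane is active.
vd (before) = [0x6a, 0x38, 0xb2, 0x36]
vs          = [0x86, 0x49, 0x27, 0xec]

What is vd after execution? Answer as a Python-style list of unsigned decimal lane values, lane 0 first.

VLMAX = VLEN×LMUL/SEW = 256×1/64 = 4
AVL=1 ≤ VLMAX=4, so vl = 1
  i=0: sub(0x6a,0x86) → 18446744073709551588
  i=1: tail/keep → 56
  i=2: tail/keep → 178
  i=3: tail/keep → 54

vd = [18446744073709551588, 56, 178, 54]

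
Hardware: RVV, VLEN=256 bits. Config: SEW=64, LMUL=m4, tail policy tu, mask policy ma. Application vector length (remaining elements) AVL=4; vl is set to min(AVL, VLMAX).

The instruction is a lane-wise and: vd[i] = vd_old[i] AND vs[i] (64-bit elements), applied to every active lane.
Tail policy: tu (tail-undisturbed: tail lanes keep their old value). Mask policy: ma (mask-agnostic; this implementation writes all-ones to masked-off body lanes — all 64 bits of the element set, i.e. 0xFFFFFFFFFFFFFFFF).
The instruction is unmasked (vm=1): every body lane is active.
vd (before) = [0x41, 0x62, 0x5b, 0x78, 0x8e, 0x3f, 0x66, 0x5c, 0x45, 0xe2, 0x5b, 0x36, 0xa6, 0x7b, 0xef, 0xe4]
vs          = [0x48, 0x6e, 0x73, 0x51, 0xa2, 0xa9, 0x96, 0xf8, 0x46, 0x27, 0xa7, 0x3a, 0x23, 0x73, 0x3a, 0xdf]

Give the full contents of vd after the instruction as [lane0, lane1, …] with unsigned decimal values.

VLMAX = VLEN×LMUL/SEW = 256×4/64 = 16
vl ← min(4, 16) = 4
lane  0: and(0x41,0x48) ⇒ 0x40
lane  1: and(0x62,0x6e) ⇒ 0x62
lane  2: and(0x5b,0x73) ⇒ 0x53
lane  3: and(0x78,0x51) ⇒ 0x50
lane  4: tail/keep ⇒ 0x8e
lane  5: tail/keep ⇒ 0x3f
lane  6: tail/keep ⇒ 0x66
lane  7: tail/keep ⇒ 0x5c
lane  8: tail/keep ⇒ 0x45
lane  9: tail/keep ⇒ 0xe2
lane 10: tail/keep ⇒ 0x5b
lane 11: tail/keep ⇒ 0x36
lane 12: tail/keep ⇒ 0xa6
lane 13: tail/keep ⇒ 0x7b
lane 14: tail/keep ⇒ 0xef
lane 15: tail/keep ⇒ 0xe4

vd = [64, 98, 83, 80, 142, 63, 102, 92, 69, 226, 91, 54, 166, 123, 239, 228]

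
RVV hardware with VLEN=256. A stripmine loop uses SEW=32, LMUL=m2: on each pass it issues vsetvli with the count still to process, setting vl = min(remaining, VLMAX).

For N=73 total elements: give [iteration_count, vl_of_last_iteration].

[iterations, last_vl] = [5, 9]

VLMAX = VLEN×LMUL/SEW = 256×2/32 = 16
N=73: ⌈73/16⌉ = 5 iters; last vl = 73 − 4×16 = 9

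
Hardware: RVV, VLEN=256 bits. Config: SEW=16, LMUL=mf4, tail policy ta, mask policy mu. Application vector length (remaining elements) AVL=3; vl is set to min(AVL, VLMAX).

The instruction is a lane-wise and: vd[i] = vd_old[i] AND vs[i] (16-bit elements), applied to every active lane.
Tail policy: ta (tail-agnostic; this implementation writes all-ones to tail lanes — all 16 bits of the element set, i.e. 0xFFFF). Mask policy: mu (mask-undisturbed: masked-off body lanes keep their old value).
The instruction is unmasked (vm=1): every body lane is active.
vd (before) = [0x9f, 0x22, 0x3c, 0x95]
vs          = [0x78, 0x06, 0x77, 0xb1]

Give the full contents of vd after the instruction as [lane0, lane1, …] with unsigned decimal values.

vd = [24, 2, 52, 65535]

VLMAX = (256 × 1/4) / 16 = 4 lanes
vl = min(AVL, VLMAX) = min(3, 4) = 3
[0] and(0x9f,0x78) = 0x18
[1] and(0x22,0x06) = 0x02
[2] and(0x3c,0x77) = 0x34
[3] tail/ones = 0xffff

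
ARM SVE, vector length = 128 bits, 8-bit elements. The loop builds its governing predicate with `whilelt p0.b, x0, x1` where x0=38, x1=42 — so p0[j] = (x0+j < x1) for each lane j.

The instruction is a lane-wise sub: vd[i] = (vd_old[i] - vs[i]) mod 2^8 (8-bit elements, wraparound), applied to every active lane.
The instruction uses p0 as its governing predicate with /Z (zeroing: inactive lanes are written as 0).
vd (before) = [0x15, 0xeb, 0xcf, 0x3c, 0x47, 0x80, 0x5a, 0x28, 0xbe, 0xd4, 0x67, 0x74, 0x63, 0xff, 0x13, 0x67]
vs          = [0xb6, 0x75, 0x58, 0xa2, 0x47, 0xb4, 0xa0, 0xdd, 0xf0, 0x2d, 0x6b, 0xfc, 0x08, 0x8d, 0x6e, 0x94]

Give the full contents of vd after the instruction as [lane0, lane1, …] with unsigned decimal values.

vd = [95, 118, 119, 154, 0, 0, 0, 0, 0, 0, 0, 0, 0, 0, 0, 0]

lane count: 128 div 8 = 16
active while 38+j < 42, i.e. j ∈ [0,4) capped at 16 ⇒ 4
vd[0] sub(0x15,0xb6) -> 0x5f
vd[1] sub(0xeb,0x75) -> 0x76
vd[2] sub(0xcf,0x58) -> 0x77
vd[3] sub(0x3c,0xa2) -> 0x9a
vd[4] tail/zero -> 0x00
vd[5] tail/zero -> 0x00
vd[6] tail/zero -> 0x00
vd[7] tail/zero -> 0x00
vd[8] tail/zero -> 0x00
vd[9] tail/zero -> 0x00
vd[10] tail/zero -> 0x00
vd[11] tail/zero -> 0x00
vd[12] tail/zero -> 0x00
vd[13] tail/zero -> 0x00
vd[14] tail/zero -> 0x00
vd[15] tail/zero -> 0x00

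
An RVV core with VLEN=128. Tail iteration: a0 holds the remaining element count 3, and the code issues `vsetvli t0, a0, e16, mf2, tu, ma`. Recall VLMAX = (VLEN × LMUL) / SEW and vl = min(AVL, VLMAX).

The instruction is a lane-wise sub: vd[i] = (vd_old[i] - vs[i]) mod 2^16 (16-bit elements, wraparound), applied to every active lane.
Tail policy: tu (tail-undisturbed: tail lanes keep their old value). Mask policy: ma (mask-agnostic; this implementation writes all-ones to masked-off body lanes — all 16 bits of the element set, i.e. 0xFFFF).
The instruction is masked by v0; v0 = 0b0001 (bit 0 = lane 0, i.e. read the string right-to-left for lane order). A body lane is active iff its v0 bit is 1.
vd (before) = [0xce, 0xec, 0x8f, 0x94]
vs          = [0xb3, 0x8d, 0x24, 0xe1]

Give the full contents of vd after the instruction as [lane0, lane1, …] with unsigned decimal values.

vd = [27, 65535, 65535, 148]

VLMAX = VLEN×LMUL/SEW = 128×1/2/16 = 4
vl ← min(3, 4) = 3
  i=0: sub(0xce,0xb3) → 27
  i=1: mask-off/ones → 65535
  i=2: mask-off/ones → 65535
  i=3: tail/keep → 148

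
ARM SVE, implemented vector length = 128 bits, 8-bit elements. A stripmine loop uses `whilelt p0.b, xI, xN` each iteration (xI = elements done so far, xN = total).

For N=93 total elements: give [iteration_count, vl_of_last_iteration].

[iterations, last_vl] = [6, 13]

register lanes = 128/8 = 16
93 elements at 16/iter → 6 passes, remainder 13 on the last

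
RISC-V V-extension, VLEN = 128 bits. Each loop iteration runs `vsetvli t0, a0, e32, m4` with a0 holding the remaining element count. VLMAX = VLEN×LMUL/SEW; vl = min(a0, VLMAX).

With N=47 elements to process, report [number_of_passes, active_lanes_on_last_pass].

VLMAX = VLEN×LMUL/SEW = 128×4/32 = 16
47 elements at 16/iter → 3 passes, remainder 15 on the last

[iterations, last_vl] = [3, 15]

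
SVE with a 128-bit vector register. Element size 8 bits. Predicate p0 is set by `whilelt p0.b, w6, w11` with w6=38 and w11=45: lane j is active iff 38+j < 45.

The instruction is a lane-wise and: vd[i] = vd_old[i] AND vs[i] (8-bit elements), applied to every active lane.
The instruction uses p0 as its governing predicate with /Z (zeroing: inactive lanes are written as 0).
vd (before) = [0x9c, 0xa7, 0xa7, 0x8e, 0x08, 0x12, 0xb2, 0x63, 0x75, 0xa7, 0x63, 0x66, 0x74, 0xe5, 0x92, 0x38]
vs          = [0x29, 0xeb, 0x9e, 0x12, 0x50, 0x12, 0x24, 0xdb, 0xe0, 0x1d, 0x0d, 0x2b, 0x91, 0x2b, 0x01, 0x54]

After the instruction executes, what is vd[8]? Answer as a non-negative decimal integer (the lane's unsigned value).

vd[8] = 0

register lanes = 128/8 = 16
whilelt: lane j active iff 38+j < 45 → j < 7 → 7 active
  i=0: and(0x9c,0x29) → 8
  i=1: and(0xa7,0xeb) → 163
  i=2: and(0xa7,0x9e) → 134
  i=3: and(0x8e,0x12) → 2
  i=4: and(0x08,0x50) → 0
  i=5: and(0x12,0x12) → 18
  i=6: and(0xb2,0x24) → 32
  i=7: tail/zero → 0
  i=8: tail/zero → 0
  i=9: tail/zero → 0
  i=10: tail/zero → 0
  i=11: tail/zero → 0
  i=12: tail/zero → 0
  i=13: tail/zero → 0
  i=14: tail/zero → 0
  i=15: tail/zero → 0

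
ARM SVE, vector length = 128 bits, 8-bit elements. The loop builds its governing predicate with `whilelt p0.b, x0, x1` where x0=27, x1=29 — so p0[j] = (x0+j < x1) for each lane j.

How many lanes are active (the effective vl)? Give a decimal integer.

vl = 2

lane count: 128 div 8 = 16
p0[j] = (27+j < 29); true for j=0..1 → 2 lanes set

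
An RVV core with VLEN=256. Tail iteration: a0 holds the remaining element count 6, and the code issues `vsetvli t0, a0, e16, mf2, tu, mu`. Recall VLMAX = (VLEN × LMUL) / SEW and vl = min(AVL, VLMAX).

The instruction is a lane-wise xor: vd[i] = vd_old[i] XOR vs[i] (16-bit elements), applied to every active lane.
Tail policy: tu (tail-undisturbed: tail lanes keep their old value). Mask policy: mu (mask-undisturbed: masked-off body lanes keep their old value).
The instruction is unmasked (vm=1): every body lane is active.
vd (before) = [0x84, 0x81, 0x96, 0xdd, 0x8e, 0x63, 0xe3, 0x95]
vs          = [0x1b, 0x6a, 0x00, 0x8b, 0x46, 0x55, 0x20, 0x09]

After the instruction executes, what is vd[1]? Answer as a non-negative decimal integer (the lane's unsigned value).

VLMAX = VLEN×LMUL/SEW = 256×1/2/16 = 8
vl = min(AVL, VLMAX) = min(6, 8) = 6
lane  0: xor(0x84,0x1b) ⇒ 0x9f
lane  1: xor(0x81,0x6a) ⇒ 0xeb
lane  2: xor(0x96,0x00) ⇒ 0x96
lane  3: xor(0xdd,0x8b) ⇒ 0x56
lane  4: xor(0x8e,0x46) ⇒ 0xc8
lane  5: xor(0x63,0x55) ⇒ 0x36
lane  6: tail/keep ⇒ 0xe3
lane  7: tail/keep ⇒ 0x95

vd[1] = 235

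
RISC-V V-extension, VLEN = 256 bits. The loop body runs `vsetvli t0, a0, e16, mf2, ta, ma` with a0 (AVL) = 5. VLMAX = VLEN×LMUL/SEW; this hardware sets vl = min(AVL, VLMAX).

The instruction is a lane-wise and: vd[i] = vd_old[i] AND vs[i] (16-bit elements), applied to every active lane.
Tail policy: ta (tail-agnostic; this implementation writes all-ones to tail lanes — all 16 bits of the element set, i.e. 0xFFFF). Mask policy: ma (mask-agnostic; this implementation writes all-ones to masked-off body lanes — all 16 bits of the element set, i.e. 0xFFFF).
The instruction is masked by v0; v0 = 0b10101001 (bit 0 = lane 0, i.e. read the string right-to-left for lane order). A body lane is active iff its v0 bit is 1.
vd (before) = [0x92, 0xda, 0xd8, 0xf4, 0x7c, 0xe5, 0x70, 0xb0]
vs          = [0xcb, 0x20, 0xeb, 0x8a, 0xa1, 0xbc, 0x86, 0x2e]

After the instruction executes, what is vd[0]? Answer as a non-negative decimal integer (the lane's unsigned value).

vd[0] = 130

lanes per group: 256·1/2/16 = 8
vl ← min(5, 8) = 5
[0] and(0x92,0xcb) = 0x82
[1] mask-off/ones = 0xffff
[2] mask-off/ones = 0xffff
[3] and(0xf4,0x8a) = 0x80
[4] mask-off/ones = 0xffff
[5] tail/ones = 0xffff
[6] tail/ones = 0xffff
[7] tail/ones = 0xffff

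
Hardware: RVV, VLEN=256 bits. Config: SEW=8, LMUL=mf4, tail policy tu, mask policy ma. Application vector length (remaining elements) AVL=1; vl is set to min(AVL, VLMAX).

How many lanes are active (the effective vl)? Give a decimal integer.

vl = 1

VLMAX = (256 × 1/4) / 8 = 8 lanes
vl = min(AVL, VLMAX) = min(1, 8) = 1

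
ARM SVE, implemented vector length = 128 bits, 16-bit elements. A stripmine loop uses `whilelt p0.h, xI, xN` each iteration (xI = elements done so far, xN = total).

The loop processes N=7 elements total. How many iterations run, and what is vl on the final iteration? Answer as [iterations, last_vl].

register lanes = 128/16 = 8
iterations = ceil(7/8) = 1; final-pass vl = 7

[iterations, last_vl] = [1, 7]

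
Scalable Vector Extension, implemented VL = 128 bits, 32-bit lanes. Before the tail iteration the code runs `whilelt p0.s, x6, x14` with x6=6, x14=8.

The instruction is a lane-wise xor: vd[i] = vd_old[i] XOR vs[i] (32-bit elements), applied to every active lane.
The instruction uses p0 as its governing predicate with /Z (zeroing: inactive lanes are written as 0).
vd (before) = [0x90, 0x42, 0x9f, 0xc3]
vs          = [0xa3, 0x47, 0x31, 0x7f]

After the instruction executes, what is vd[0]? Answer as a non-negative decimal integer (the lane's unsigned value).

128-bit reg / 32-bit elem → 4 lanes
active while 6+j < 8, i.e. j ∈ [0,2) capped at 4 ⇒ 2
[0] xor(0x90,0xa3) = 0x33
[1] xor(0x42,0x47) = 0x05
[2] tail/zero = 0x00
[3] tail/zero = 0x00

vd[0] = 51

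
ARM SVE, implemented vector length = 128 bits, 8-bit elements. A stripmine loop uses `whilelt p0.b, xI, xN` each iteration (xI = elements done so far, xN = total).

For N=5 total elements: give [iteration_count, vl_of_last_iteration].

[iterations, last_vl] = [1, 5]

register lanes = 128/8 = 16
N=5: ⌈5/16⌉ = 1 iters; last vl = 5 − 0×16 = 5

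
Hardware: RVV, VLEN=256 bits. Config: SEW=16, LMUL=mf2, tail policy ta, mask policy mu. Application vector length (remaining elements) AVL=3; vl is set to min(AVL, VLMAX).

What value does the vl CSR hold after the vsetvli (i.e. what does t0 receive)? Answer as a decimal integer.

VLMAX = (256 × 1/2) / 16 = 8 lanes
vl = min(AVL, VLMAX) = min(3, 8) = 3

vl = 3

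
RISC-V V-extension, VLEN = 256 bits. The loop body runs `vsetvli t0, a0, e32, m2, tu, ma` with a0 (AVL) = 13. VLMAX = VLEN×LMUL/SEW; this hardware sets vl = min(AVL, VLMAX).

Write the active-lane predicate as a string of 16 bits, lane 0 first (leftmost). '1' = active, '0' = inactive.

predicate = 1111111111111000

lanes per group: 256·2/32 = 16
vl = min(AVL, VLMAX) = min(13, 16) = 13
bits (lane 0 leftmost): 1111111111111000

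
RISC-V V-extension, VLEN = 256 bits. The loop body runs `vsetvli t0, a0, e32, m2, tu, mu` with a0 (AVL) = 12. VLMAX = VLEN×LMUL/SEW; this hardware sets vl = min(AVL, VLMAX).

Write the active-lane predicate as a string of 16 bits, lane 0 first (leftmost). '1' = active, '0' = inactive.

predicate = 1111111111110000

lanes per group: 256·2/32 = 16
AVL=12 ≤ VLMAX=16, so vl = 12
bits (lane 0 leftmost): 1111111111110000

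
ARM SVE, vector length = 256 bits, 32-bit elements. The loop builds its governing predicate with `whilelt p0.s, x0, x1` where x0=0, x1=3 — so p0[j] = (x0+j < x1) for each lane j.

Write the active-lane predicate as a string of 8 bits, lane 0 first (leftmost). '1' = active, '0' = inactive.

lane count: 256 div 32 = 8
active while 0+j < 3, i.e. j ∈ [0,3) capped at 8 ⇒ 3
bits (lane 0 leftmost): 11100000

predicate = 11100000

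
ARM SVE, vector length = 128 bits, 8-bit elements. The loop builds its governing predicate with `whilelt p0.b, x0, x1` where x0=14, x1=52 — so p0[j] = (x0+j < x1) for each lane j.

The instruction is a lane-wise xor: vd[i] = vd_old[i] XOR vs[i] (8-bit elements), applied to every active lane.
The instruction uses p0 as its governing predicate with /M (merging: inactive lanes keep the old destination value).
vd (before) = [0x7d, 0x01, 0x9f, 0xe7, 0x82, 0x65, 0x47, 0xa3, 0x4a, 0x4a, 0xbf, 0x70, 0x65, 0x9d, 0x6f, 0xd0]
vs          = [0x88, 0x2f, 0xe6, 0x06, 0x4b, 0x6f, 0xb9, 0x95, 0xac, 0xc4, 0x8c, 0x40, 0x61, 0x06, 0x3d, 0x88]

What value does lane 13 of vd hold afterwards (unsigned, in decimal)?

vd[13] = 155

128-bit reg / 8-bit elem → 16 lanes
p0[j] = (14+j < 52); true for j=0..15 → 16 lanes set
lane  0: xor(0x7d,0x88) ⇒ 0xf5
lane  1: xor(0x01,0x2f) ⇒ 0x2e
lane  2: xor(0x9f,0xe6) ⇒ 0x79
lane  3: xor(0xe7,0x06) ⇒ 0xe1
lane  4: xor(0x82,0x4b) ⇒ 0xc9
lane  5: xor(0x65,0x6f) ⇒ 0x0a
lane  6: xor(0x47,0xb9) ⇒ 0xfe
lane  7: xor(0xa3,0x95) ⇒ 0x36
lane  8: xor(0x4a,0xac) ⇒ 0xe6
lane  9: xor(0x4a,0xc4) ⇒ 0x8e
lane 10: xor(0xbf,0x8c) ⇒ 0x33
lane 11: xor(0x70,0x40) ⇒ 0x30
lane 12: xor(0x65,0x61) ⇒ 0x04
lane 13: xor(0x9d,0x06) ⇒ 0x9b
lane 14: xor(0x6f,0x3d) ⇒ 0x52
lane 15: xor(0xd0,0x88) ⇒ 0x58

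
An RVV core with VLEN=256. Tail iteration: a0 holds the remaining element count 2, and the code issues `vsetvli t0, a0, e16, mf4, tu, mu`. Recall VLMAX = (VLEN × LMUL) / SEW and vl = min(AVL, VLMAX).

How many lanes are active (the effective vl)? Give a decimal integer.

VLMAX = VLEN×LMUL/SEW = 256×1/4/16 = 4
AVL=2 ≤ VLMAX=4, so vl = 2

vl = 2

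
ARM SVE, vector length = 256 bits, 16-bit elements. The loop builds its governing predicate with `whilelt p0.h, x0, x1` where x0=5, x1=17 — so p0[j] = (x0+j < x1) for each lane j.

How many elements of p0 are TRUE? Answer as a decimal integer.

vl = 12

lane count: 256 div 16 = 16
active while 5+j < 17, i.e. j ∈ [0,12) capped at 16 ⇒ 12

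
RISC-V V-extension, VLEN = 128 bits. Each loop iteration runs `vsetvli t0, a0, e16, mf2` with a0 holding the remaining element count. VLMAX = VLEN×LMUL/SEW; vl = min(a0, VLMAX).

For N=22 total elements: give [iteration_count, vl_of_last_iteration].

[iterations, last_vl] = [6, 2]

VLMAX = VLEN×LMUL/SEW = 128×1/2/16 = 4
iterations = ceil(22/4) = 6; final-pass vl = 2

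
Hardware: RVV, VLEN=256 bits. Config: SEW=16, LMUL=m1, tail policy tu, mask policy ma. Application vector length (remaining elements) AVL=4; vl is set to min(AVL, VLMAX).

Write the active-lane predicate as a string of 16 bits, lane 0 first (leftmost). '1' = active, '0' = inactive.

lanes per group: 256·1/16 = 16
vl ← min(4, 16) = 4
bits (lane 0 leftmost): 1111000000000000

predicate = 1111000000000000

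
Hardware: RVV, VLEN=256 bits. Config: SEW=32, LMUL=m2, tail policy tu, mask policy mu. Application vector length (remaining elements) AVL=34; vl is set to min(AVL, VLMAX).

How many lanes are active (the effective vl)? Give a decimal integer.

VLMAX = (256 × 2) / 32 = 16 lanes
vl ← min(34, 16) = 16

vl = 16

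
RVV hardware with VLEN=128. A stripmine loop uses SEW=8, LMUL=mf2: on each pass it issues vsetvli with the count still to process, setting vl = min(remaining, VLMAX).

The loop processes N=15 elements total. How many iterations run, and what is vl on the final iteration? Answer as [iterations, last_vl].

[iterations, last_vl] = [2, 7]

lanes per group: 128·1/2/8 = 8
N=15: ⌈15/8⌉ = 2 iters; last vl = 15 − 1×8 = 7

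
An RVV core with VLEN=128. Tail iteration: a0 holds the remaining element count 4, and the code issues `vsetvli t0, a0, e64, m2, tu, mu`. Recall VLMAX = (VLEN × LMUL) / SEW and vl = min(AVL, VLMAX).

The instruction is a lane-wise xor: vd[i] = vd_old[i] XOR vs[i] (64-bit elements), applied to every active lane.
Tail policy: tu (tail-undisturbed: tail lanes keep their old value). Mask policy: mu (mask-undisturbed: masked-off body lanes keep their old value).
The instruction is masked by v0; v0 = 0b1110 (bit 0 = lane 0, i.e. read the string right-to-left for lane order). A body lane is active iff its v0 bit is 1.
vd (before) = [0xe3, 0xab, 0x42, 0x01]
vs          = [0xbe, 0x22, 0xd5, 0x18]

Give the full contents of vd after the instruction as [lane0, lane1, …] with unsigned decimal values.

vd = [227, 137, 151, 25]

VLMAX = VLEN×LMUL/SEW = 128×2/64 = 4
vl ← min(4, 4) = 4
  i=0: mask-off/keep → 227
  i=1: xor(0xab,0x22) → 137
  i=2: xor(0x42,0xd5) → 151
  i=3: xor(0x01,0x18) → 25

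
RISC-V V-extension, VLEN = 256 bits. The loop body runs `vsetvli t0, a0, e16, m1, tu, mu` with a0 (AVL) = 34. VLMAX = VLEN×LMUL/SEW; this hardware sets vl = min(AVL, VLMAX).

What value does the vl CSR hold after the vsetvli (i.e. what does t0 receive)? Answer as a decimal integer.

vl = 16

VLMAX = VLEN×LMUL/SEW = 256×1/16 = 16
vl ← min(34, 16) = 16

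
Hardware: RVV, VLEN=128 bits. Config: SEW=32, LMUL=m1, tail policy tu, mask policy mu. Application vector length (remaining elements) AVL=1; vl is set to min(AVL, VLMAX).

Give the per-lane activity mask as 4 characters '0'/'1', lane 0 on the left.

VLMAX = VLEN×LMUL/SEW = 128×1/32 = 4
AVL=1 ≤ VLMAX=4, so vl = 1
bits (lane 0 leftmost): 1000

predicate = 1000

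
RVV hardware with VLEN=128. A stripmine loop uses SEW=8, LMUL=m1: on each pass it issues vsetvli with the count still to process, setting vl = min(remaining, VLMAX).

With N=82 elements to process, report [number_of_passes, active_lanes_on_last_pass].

[iterations, last_vl] = [6, 2]

lanes per group: 128·1/8 = 16
82 elements at 16/iter → 6 passes, remainder 2 on the last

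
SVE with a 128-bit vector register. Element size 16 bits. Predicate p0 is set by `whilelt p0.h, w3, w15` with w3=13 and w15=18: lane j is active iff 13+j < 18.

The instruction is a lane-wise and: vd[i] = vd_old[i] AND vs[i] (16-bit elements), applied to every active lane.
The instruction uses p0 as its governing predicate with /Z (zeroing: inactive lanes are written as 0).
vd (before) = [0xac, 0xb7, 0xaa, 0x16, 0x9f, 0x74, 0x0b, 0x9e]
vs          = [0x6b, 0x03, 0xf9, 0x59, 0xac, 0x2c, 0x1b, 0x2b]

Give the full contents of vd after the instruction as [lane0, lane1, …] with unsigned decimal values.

vd = [40, 3, 168, 16, 140, 0, 0, 0]

lane count: 128 div 16 = 8
whilelt: lane j active iff 13+j < 18 → j < 5 → 5 active
  i=0: and(0xac,0x6b) → 40
  i=1: and(0xb7,0x03) → 3
  i=2: and(0xaa,0xf9) → 168
  i=3: and(0x16,0x59) → 16
  i=4: and(0x9f,0xac) → 140
  i=5: tail/zero → 0
  i=6: tail/zero → 0
  i=7: tail/zero → 0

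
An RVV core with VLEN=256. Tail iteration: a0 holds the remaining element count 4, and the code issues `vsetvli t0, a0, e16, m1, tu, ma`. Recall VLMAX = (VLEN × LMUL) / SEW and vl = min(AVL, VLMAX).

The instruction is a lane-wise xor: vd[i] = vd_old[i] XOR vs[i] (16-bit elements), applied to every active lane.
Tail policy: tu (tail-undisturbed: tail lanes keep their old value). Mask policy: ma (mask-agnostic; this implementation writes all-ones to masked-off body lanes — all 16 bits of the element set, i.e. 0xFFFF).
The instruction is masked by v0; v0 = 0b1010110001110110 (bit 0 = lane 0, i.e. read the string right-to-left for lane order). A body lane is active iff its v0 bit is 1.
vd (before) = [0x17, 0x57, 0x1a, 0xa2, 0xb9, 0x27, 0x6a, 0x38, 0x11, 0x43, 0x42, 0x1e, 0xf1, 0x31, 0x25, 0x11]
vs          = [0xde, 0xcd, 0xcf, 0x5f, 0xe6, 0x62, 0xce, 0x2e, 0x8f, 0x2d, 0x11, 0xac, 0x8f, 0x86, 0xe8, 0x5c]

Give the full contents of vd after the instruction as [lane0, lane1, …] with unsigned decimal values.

VLMAX = (256 × 1) / 16 = 16 lanes
AVL=4 ≤ VLMAX=16, so vl = 4
vd[0] mask-off/ones -> 0xffff
vd[1] xor(0x57,0xcd) -> 0x9a
vd[2] xor(0x1a,0xcf) -> 0xd5
vd[3] mask-off/ones -> 0xffff
vd[4] tail/keep -> 0xb9
vd[5] tail/keep -> 0x27
vd[6] tail/keep -> 0x6a
vd[7] tail/keep -> 0x38
vd[8] tail/keep -> 0x11
vd[9] tail/keep -> 0x43
vd[10] tail/keep -> 0x42
vd[11] tail/keep -> 0x1e
vd[12] tail/keep -> 0xf1
vd[13] tail/keep -> 0x31
vd[14] tail/keep -> 0x25
vd[15] tail/keep -> 0x11

vd = [65535, 154, 213, 65535, 185, 39, 106, 56, 17, 67, 66, 30, 241, 49, 37, 17]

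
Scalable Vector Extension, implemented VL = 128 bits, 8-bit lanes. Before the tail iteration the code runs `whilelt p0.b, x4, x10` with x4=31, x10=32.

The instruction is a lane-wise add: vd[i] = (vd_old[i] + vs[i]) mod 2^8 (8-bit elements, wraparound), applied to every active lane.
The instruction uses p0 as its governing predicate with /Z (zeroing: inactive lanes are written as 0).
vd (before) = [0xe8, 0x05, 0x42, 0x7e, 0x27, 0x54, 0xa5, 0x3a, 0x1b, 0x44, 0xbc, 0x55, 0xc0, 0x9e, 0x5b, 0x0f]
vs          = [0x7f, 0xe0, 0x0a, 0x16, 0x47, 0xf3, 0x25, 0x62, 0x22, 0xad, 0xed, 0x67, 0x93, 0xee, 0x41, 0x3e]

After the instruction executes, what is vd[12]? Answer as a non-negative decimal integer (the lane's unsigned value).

lane count: 128 div 8 = 16
active while 31+j < 32, i.e. j ∈ [0,1) capped at 16 ⇒ 1
  i=0: add(0xe8,0x7f) → 103
  i=1: tail/zero → 0
  i=2: tail/zero → 0
  i=3: tail/zero → 0
  i=4: tail/zero → 0
  i=5: tail/zero → 0
  i=6: tail/zero → 0
  i=7: tail/zero → 0
  i=8: tail/zero → 0
  i=9: tail/zero → 0
  i=10: tail/zero → 0
  i=11: tail/zero → 0
  i=12: tail/zero → 0
  i=13: tail/zero → 0
  i=14: tail/zero → 0
  i=15: tail/zero → 0

vd[12] = 0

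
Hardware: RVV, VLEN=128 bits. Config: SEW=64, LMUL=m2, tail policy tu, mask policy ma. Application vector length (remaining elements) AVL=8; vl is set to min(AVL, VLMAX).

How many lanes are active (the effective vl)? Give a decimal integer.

lanes per group: 128·2/64 = 4
AVL=8 > VLMAX=4, so vl = 4

vl = 4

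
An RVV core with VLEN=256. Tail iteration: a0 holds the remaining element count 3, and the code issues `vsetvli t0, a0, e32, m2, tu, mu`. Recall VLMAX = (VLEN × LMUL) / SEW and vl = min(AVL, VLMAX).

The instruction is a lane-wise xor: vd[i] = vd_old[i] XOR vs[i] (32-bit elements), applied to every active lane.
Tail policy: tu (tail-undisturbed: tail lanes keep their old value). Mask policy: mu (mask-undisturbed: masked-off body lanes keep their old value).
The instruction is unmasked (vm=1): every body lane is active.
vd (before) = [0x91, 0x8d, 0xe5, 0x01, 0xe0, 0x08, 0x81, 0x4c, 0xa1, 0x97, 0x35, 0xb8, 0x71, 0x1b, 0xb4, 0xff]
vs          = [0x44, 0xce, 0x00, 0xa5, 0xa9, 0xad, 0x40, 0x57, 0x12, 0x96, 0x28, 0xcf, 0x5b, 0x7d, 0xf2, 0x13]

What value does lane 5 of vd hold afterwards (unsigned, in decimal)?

vd[5] = 8

VLMAX = VLEN×LMUL/SEW = 256×2/32 = 16
vl ← min(3, 16) = 3
  i=0: xor(0x91,0x44) → 213
  i=1: xor(0x8d,0xce) → 67
  i=2: xor(0xe5,0x00) → 229
  i=3: tail/keep → 1
  i=4: tail/keep → 224
  i=5: tail/keep → 8
  i=6: tail/keep → 129
  i=7: tail/keep → 76
  i=8: tail/keep → 161
  i=9: tail/keep → 151
  i=10: tail/keep → 53
  i=11: tail/keep → 184
  i=12: tail/keep → 113
  i=13: tail/keep → 27
  i=14: tail/keep → 180
  i=15: tail/keep → 255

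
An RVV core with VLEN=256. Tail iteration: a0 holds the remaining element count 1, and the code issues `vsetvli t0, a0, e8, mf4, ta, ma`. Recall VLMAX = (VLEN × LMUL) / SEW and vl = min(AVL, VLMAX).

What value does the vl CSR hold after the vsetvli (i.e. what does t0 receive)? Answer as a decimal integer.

VLMAX = (256 × 1/4) / 8 = 8 lanes
AVL=1 ≤ VLMAX=8, so vl = 1

vl = 1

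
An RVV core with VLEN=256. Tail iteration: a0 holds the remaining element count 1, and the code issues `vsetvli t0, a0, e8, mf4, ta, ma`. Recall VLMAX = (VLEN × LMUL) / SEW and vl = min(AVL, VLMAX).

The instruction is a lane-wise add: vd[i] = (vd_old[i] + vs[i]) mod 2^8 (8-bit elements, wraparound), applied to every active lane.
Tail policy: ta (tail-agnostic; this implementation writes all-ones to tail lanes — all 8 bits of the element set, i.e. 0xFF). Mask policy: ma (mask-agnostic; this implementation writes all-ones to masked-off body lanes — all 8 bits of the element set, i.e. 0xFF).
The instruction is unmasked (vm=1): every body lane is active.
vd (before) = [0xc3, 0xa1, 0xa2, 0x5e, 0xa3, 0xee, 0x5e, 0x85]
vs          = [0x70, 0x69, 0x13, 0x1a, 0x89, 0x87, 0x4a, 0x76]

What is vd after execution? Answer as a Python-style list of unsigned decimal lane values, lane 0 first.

vd = [51, 255, 255, 255, 255, 255, 255, 255]

VLMAX = VLEN×LMUL/SEW = 256×1/4/8 = 8
AVL=1 ≤ VLMAX=8, so vl = 1
vd[0] add(0xc3,0x70) -> 0x33
vd[1] tail/ones -> 0xff
vd[2] tail/ones -> 0xff
vd[3] tail/ones -> 0xff
vd[4] tail/ones -> 0xff
vd[5] tail/ones -> 0xff
vd[6] tail/ones -> 0xff
vd[7] tail/ones -> 0xff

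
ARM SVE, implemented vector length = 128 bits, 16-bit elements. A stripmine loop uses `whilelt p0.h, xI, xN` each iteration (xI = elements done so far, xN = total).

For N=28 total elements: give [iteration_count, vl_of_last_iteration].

[iterations, last_vl] = [4, 4]

lane count: 128 div 16 = 8
iterations = ceil(28/8) = 4; final-pass vl = 4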